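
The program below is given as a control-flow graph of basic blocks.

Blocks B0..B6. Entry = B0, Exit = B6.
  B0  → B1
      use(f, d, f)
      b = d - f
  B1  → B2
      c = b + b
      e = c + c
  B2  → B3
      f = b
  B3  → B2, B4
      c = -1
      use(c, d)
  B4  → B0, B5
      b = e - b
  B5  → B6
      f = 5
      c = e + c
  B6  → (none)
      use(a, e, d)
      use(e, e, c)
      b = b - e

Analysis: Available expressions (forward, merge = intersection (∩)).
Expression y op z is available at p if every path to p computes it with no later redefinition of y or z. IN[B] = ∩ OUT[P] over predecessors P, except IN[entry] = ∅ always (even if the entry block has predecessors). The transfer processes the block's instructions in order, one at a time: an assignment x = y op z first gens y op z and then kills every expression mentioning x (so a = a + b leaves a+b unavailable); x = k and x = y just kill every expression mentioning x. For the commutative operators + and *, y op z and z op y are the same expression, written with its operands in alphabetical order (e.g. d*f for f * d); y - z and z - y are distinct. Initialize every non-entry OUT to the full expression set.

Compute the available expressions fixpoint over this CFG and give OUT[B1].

Fixpoint table:
  B0: | IN={} | OUT={d-f}
  B1: | IN={d-f} | OUT={b+b, c+c, d-f}
  B2: | IN={b+b} | OUT={b+b}
  B3: | IN={b+b} | OUT={b+b}
  B4: | IN={b+b} | OUT={}
  B5: | IN={} | OUT={}
  B6: | IN={} | OUT={}

Merge at B1: IN[B1] = OUT[B0] = {d-f}
Applying B1's transfer function to that IN value gives OUT[B1] (row B1 above).

Answer: {b+b, c+c, d-f}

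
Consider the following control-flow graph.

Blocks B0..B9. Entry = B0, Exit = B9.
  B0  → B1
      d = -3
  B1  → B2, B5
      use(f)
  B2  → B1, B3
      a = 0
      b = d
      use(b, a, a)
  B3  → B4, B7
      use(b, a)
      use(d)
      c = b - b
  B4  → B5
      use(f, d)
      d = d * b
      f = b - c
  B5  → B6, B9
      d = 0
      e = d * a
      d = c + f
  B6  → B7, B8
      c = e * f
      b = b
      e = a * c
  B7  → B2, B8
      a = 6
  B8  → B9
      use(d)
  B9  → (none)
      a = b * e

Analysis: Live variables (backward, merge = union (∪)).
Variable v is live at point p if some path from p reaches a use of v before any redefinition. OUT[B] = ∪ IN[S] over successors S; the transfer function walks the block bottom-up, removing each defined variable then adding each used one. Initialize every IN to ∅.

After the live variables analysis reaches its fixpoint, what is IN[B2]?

Per-block solution:
  B0:   IN={a, b, c, e, f}   OUT={a, b, c, d, e, f}
  B1:   IN={a, b, c, d, e, f}   OUT={a, b, c, d, e, f}
  B2:   IN={c, d, e, f}   OUT={a, b, c, d, e, f}
  B3:   IN={a, b, d, e, f}   OUT={a, b, c, d, e, f}
  B4:   IN={a, b, c, d, f}   OUT={a, b, c, f}
  B5:   IN={a, b, c, f}   OUT={a, b, d, e, f}
  B6:   IN={a, b, d, e, f}   OUT={b, c, d, e, f}
  B7:   IN={b, c, d, e, f}   OUT={b, c, d, e, f}
  B8:   IN={b, d, e}   OUT={b, e}
  B9:   IN={b, e}   OUT={}

Merge at B2: OUT[B2] = IN[B1] ⊔ IN[B3] = {a, b, c, d, e, f}
Applying B2's transfer function to that OUT value gives IN[B2] (row B2 above).

Answer: {c, d, e, f}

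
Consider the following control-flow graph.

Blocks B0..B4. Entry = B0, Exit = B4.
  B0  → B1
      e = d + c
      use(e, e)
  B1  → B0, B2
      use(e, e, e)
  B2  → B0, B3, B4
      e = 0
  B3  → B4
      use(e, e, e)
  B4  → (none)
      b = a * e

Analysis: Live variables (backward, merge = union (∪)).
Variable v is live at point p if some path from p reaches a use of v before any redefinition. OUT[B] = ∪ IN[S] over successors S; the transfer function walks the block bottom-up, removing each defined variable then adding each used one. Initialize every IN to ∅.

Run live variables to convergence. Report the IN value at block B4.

Answer: {a, e}

Trace:
Converged values:
  B0:   IN={a, c, d}   OUT={a, c, d, e}
  B1:   IN={a, c, d, e}   OUT={a, c, d}
  B2:   IN={a, c, d}   OUT={a, c, d, e}
  B3:   IN={a, e}   OUT={a, e}
  B4:   IN={a, e}   OUT={}

B4 is the boundary node: OUT[B4] = {}
Applying B4's transfer function to that OUT value gives IN[B4] (row B4 above).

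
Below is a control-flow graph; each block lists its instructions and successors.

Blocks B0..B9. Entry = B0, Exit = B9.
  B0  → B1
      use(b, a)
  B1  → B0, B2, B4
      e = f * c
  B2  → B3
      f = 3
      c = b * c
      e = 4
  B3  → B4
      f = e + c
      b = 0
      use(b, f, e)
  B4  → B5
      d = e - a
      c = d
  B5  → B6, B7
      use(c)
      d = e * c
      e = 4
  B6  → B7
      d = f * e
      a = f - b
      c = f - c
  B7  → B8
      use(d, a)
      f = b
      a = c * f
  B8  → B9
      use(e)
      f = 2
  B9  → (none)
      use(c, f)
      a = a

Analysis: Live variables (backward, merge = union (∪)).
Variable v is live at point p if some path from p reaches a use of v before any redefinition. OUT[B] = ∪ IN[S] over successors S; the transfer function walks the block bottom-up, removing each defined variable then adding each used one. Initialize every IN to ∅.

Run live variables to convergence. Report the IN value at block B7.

Answer: {a, b, c, d, e}

Working:
Per-block solution:
  B0:   IN={a, b, c, f}   OUT={a, b, c, f}
  B1:   IN={a, b, c, f}   OUT={a, b, c, e, f}
  B2:   IN={a, b, c}   OUT={a, c, e}
  B3:   IN={a, c, e}   OUT={a, b, e, f}
  B4:   IN={a, b, e, f}   OUT={a, b, c, e, f}
  B5:   IN={a, b, c, e, f}   OUT={a, b, c, d, e, f}
  B6:   IN={b, c, e, f}   OUT={a, b, c, d, e}
  B7:   IN={a, b, c, d, e}   OUT={a, c, e}
  B8:   IN={a, c, e}   OUT={a, c, f}
  B9:   IN={a, c, f}   OUT={}

Merge at B7: OUT[B7] = IN[B8] = {a, c, e}
Applying B7's transfer function to that OUT value gives IN[B7] (row B7 above).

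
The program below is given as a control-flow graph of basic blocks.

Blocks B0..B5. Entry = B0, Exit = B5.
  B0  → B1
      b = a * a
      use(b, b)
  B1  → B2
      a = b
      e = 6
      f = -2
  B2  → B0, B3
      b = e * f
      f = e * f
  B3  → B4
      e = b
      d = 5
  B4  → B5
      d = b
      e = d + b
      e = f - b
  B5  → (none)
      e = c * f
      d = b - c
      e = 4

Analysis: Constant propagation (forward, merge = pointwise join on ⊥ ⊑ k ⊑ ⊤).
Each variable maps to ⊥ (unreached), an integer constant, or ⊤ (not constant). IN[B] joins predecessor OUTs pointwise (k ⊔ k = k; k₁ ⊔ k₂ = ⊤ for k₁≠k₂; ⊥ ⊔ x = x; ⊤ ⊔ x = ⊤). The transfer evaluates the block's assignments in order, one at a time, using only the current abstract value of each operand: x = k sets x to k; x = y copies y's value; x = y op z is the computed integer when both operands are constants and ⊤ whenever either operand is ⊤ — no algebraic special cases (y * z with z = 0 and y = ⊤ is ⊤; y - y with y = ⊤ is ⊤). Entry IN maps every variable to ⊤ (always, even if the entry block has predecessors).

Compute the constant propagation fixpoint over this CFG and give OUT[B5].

Fixpoint table:
  B0:   IN=(all ⊤)   OUT=(all ⊤)
  B1:   IN=(all ⊤)   OUT={e:6, f:-2; rest ⊤}
  B2:   IN={e:6, f:-2; rest ⊤}   OUT={b:-12, e:6, f:-12; rest ⊤}
  B3:   IN={b:-12, e:6, f:-12; rest ⊤}   OUT={b:-12, d:5, e:-12, f:-12; rest ⊤}
  B4:   IN={b:-12, d:5, e:-12, f:-12; rest ⊤}   OUT={b:-12, d:-12, e:0, f:-12; rest ⊤}
  B5:   IN={b:-12, d:-12, e:0, f:-12; rest ⊤}   OUT={b:-12, e:4, f:-12; rest ⊤}

Merge at B5: IN[B5] = OUT[B4] = {a: ⊤, b: -12, c: ⊤, d: -12, e: 0, f: -12}
Applying B5's transfer function to that IN value gives OUT[B5] (row B5 above).

Answer: {a: ⊤, b: -12, c: ⊤, d: ⊤, e: 4, f: -12}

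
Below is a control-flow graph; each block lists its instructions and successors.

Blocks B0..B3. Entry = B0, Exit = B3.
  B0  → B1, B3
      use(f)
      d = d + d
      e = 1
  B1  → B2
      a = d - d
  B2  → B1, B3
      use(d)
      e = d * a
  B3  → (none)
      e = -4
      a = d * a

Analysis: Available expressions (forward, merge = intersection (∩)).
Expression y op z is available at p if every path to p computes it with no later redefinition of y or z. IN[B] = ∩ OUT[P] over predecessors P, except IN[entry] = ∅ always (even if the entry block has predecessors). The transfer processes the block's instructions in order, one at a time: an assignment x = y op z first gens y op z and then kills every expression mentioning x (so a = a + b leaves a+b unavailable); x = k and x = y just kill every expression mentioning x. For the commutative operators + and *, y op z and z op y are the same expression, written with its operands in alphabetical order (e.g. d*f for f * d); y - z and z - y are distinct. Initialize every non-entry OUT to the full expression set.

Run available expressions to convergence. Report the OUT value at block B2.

Answer: {a*d, d-d}

Derivation:
Converged values:
  B0:  IN={}  OUT={}
  B1:  IN={}  OUT={d-d}
  B2:  IN={d-d}  OUT={a*d, d-d}
  B3:  IN={}  OUT={}

Merge at B2: IN[B2] = OUT[B1] = {d-d}
Applying B2's transfer function to that IN value gives OUT[B2] (row B2 above).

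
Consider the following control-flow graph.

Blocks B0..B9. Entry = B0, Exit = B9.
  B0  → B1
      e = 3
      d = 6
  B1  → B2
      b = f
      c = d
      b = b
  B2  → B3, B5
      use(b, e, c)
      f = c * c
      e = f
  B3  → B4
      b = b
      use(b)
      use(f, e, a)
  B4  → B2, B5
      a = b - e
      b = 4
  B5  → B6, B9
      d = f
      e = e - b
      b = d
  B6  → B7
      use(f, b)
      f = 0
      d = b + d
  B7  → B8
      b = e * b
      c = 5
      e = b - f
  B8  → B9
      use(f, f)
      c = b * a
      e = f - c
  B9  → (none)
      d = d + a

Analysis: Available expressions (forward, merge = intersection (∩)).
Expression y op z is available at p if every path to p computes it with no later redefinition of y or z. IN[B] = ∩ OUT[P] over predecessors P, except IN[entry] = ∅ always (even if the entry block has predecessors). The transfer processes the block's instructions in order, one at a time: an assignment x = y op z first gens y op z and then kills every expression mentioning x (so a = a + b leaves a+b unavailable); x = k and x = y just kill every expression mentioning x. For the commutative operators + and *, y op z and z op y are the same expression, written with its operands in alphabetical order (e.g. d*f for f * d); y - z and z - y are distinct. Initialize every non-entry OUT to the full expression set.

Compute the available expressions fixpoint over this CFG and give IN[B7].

Answer: {c*c}

Trace:
Converged values:
  B0: | IN={} | OUT={}
  B1: | IN={} | OUT={}
  B2: | IN={} | OUT={c*c}
  B3: | IN={c*c} | OUT={c*c}
  B4: | IN={c*c} | OUT={c*c}
  B5: | IN={c*c} | OUT={c*c}
  B6: | IN={c*c} | OUT={c*c}
  B7: | IN={c*c} | OUT={b-f}
  B8: | IN={b-f} | OUT={a*b, b-f, f-c}
  B9: | IN={} | OUT={}

Merge at B7: IN[B7] = OUT[B6] = {c*c}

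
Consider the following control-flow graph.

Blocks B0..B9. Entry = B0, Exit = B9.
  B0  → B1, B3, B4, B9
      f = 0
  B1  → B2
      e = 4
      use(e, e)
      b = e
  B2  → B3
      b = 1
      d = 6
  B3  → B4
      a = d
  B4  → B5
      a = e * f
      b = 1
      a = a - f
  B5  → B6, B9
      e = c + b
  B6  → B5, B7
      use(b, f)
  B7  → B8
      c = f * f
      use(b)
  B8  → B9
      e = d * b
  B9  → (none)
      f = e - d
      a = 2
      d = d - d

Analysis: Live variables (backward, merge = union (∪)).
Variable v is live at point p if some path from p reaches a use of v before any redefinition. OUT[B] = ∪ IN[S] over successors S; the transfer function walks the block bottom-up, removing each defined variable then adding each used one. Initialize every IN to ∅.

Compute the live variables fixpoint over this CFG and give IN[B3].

Answer: {c, d, e, f}

Working:
Fixpoint table:
  B0:  IN={c, d, e}  OUT={c, d, e, f}
  B1:  IN={c, f}  OUT={c, e, f}
  B2:  IN={c, e, f}  OUT={c, d, e, f}
  B3:  IN={c, d, e, f}  OUT={c, d, e, f}
  B4:  IN={c, d, e, f}  OUT={b, c, d, f}
  B5:  IN={b, c, d, f}  OUT={b, c, d, e, f}
  B6:  IN={b, c, d, f}  OUT={b, c, d, f}
  B7:  IN={b, d, f}  OUT={b, d}
  B8:  IN={b, d}  OUT={d, e}
  B9:  IN={d, e}  OUT={}

Merge at B3: OUT[B3] = IN[B4] = {c, d, e, f}
Applying B3's transfer function to that OUT value gives IN[B3] (row B3 above).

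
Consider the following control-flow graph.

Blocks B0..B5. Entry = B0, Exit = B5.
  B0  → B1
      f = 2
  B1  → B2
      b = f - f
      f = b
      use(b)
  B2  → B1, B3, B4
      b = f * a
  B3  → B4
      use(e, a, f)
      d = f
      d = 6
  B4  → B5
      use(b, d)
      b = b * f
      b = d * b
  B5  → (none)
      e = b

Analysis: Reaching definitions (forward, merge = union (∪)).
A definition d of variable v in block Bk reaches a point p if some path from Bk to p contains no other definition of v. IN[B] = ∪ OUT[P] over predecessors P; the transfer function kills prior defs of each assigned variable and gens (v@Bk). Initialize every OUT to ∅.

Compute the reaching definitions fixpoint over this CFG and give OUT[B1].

Per-block solution:
  B0: | IN={} | OUT={f@B0}
  B1: | IN={b@B2, f@B0, f@B1} | OUT={b@B1, f@B1}
  B2: | IN={b@B1, f@B1} | OUT={b@B2, f@B1}
  B3: | IN={b@B2, f@B1} | OUT={b@B2, d@B3, f@B1}
  B4: | IN={b@B2, d@B3, f@B1} | OUT={b@B4, d@B3, f@B1}
  B5: | IN={b@B4, d@B3, f@B1} | OUT={b@B4, d@B3, e@B5, f@B1}

Merge at B1: IN[B1] = OUT[B0] ⊔ OUT[B2] = {b@B2, f@B0, f@B1}
Applying B1's transfer function to that IN value gives OUT[B1] (row B1 above).

Answer: {b@B1, f@B1}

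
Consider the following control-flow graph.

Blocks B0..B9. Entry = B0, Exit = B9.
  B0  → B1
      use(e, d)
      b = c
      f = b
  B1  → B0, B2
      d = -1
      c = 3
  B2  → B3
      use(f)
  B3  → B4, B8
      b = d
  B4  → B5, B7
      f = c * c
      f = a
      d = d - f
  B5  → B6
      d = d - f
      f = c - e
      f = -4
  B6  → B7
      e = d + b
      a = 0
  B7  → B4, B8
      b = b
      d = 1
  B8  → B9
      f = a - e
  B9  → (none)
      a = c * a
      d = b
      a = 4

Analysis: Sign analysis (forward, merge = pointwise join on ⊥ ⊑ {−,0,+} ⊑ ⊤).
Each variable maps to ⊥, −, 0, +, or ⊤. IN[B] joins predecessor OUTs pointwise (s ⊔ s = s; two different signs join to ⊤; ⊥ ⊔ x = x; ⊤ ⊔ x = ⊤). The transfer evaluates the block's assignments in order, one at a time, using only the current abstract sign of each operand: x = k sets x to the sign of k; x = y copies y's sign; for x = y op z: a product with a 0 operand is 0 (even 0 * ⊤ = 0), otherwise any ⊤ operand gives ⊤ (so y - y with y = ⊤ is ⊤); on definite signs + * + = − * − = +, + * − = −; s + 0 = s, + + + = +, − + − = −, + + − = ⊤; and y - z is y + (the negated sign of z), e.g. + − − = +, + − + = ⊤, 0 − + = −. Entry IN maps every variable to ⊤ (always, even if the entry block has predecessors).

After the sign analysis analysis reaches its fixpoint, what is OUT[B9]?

Answer: {a: +, b: -, c: +, d: -, e: ⊤, f: ⊤}

Working:
Converged values:
  B0:   IN=(all ⊤)   OUT=(all ⊤)
  B1:   IN=(all ⊤)   OUT={c:+, d:-; rest ⊤}
  B2:   IN={c:+, d:-; rest ⊤}   OUT={c:+, d:-; rest ⊤}
  B3:   IN={c:+, d:-; rest ⊤}   OUT={b:-, c:+, d:-; rest ⊤}
  B4:   IN={b:-, c:+; rest ⊤}   OUT={b:-, c:+; rest ⊤}
  B5:   IN={b:-, c:+; rest ⊤}   OUT={b:-, c:+, f:-; rest ⊤}
  B6:   IN={b:-, c:+, f:-; rest ⊤}   OUT={a:0, b:-, c:+, f:-; rest ⊤}
  B7:   IN={b:-, c:+; rest ⊤}   OUT={b:-, c:+, d:+; rest ⊤}
  B8:   IN={b:-, c:+; rest ⊤}   OUT={b:-, c:+; rest ⊤}
  B9:   IN={b:-, c:+; rest ⊤}   OUT={a:+, b:-, c:+, d:-; rest ⊤}

Merge at B9: IN[B9] = OUT[B8] = {a: ⊤, b: -, c: +, d: ⊤, e: ⊤, f: ⊤}
Applying B9's transfer function to that IN value gives OUT[B9] (row B9 above).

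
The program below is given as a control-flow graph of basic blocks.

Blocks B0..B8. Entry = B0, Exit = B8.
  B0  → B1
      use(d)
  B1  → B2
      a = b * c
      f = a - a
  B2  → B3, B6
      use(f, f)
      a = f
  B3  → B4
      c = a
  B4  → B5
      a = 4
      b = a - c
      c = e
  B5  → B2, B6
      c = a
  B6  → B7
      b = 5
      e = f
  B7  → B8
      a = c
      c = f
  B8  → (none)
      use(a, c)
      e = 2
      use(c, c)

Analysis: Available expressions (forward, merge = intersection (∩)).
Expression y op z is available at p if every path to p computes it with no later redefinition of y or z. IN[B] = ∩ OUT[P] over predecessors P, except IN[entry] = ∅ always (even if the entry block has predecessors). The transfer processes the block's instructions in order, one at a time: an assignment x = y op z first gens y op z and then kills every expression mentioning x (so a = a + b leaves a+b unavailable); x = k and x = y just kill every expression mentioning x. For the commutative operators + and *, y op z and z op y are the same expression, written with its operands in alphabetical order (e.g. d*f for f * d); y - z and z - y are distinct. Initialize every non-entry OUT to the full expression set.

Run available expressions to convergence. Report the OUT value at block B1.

Per-block solution:
  B0:   IN={}   OUT={}
  B1:   IN={}   OUT={a-a, b*c}
  B2:   IN={}   OUT={}
  B3:   IN={}   OUT={}
  B4:   IN={}   OUT={}
  B5:   IN={}   OUT={}
  B6:   IN={}   OUT={}
  B7:   IN={}   OUT={}
  B8:   IN={}   OUT={}

Merge at B1: IN[B1] = OUT[B0] = {}
Applying B1's transfer function to that IN value gives OUT[B1] (row B1 above).

Answer: {a-a, b*c}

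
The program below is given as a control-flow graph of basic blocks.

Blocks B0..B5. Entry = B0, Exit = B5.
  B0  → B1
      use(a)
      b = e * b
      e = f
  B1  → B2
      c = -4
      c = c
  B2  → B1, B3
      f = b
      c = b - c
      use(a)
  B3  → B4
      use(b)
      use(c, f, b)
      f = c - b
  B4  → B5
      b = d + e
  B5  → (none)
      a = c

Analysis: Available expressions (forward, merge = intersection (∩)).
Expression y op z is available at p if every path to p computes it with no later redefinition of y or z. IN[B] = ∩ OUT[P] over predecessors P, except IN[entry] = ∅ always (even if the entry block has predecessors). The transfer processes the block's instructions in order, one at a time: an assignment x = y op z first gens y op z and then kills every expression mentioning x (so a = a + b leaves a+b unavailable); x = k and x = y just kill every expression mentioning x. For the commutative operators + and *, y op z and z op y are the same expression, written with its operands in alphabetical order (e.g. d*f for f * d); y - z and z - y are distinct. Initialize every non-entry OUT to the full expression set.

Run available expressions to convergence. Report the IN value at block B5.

Answer: {d+e}

Trace:
Fixpoint table:
  B0: | IN={} | OUT={}
  B1: | IN={} | OUT={}
  B2: | IN={} | OUT={}
  B3: | IN={} | OUT={c-b}
  B4: | IN={c-b} | OUT={d+e}
  B5: | IN={d+e} | OUT={d+e}

Merge at B5: IN[B5] = OUT[B4] = {d+e}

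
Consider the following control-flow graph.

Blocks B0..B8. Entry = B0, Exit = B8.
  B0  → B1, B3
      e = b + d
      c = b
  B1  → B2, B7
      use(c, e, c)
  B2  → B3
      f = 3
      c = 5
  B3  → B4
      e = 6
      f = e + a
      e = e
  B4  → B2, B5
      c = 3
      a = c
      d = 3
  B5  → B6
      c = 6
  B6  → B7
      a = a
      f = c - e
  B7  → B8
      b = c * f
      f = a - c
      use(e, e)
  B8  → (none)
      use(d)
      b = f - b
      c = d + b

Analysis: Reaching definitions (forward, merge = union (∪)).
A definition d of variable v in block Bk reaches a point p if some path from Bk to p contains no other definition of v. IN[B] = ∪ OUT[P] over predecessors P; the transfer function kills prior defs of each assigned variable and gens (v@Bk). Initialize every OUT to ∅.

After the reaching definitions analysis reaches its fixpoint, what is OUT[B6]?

Converged values:
  B0:  IN={}  OUT={c@B0, e@B0}
  B1:  IN={c@B0, e@B0}  OUT={c@B0, e@B0}
  B2:  IN={a@B4, c@B0, c@B4, d@B4, e@B0, e@B3, f@B3}  OUT={a@B4, c@B2, d@B4, e@B0, e@B3, f@B2}
  B3:  IN={a@B4, c@B0, c@B2, d@B4, e@B0, e@B3, f@B2}  OUT={a@B4, c@B0, c@B2, d@B4, e@B3, f@B3}
  B4:  IN={a@B4, c@B0, c@B2, d@B4, e@B3, f@B3}  OUT={a@B4, c@B4, d@B4, e@B3, f@B3}
  B5:  IN={a@B4, c@B4, d@B4, e@B3, f@B3}  OUT={a@B4, c@B5, d@B4, e@B3, f@B3}
  B6:  IN={a@B4, c@B5, d@B4, e@B3, f@B3}  OUT={a@B6, c@B5, d@B4, e@B3, f@B6}
  B7:  IN={a@B6, c@B0, c@B5, d@B4, e@B0, e@B3, f@B6}  OUT={a@B6, b@B7, c@B0, c@B5, d@B4, e@B0, e@B3, f@B7}
  B8:  IN={a@B6, b@B7, c@B0, c@B5, d@B4, e@B0, e@B3, f@B7}  OUT={a@B6, b@B8, c@B8, d@B4, e@B0, e@B3, f@B7}

Merge at B6: IN[B6] = OUT[B5] = {a@B4, c@B5, d@B4, e@B3, f@B3}
Applying B6's transfer function to that IN value gives OUT[B6] (row B6 above).

Answer: {a@B6, c@B5, d@B4, e@B3, f@B6}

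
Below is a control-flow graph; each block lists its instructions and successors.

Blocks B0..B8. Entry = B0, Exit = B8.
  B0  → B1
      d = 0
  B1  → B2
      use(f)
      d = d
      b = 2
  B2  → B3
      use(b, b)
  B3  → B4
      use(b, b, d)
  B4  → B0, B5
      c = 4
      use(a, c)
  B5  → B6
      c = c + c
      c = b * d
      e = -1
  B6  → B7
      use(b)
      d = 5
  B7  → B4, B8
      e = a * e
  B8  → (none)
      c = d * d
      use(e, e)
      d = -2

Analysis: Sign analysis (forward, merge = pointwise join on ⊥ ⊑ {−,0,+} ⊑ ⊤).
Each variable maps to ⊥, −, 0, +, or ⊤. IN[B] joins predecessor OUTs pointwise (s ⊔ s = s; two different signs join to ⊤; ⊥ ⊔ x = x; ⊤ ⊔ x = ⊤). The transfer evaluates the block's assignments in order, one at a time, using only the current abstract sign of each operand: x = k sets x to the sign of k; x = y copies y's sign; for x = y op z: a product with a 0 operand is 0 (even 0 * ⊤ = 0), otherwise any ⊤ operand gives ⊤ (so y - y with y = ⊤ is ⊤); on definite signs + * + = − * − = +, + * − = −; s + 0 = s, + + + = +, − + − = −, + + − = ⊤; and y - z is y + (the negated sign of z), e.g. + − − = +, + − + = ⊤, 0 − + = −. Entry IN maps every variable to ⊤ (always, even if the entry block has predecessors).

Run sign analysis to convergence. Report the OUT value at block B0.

Fixpoint table:
  B0:   IN=(all ⊤)   OUT={d:0; rest ⊤}
  B1:   IN={d:0; rest ⊤}   OUT={b:+, d:0; rest ⊤}
  B2:   IN={b:+, d:0; rest ⊤}   OUT={b:+, d:0; rest ⊤}
  B3:   IN={b:+, d:0; rest ⊤}   OUT={b:+, d:0; rest ⊤}
  B4:   IN={b:+; rest ⊤}   OUT={b:+, c:+; rest ⊤}
  B5:   IN={b:+, c:+; rest ⊤}   OUT={b:+, e:-; rest ⊤}
  B6:   IN={b:+, e:-; rest ⊤}   OUT={b:+, d:+, e:-; rest ⊤}
  B7:   IN={b:+, d:+, e:-; rest ⊤}   OUT={b:+, d:+; rest ⊤}
  B8:   IN={b:+, d:+; rest ⊤}   OUT={b:+, c:+, d:-; rest ⊤}

Merge at B0 (entry node, so the boundary value (all ⊤) is joined with the incoming edge(s)): IN[B0] = (all ⊤) ⊔ OUT[B4] = {a: ⊤, b: ⊤, c: ⊤, d: ⊤, e: ⊤, f: ⊤}
Applying B0's transfer function to that IN value gives OUT[B0] (row B0 above).

Answer: {a: ⊤, b: ⊤, c: ⊤, d: 0, e: ⊤, f: ⊤}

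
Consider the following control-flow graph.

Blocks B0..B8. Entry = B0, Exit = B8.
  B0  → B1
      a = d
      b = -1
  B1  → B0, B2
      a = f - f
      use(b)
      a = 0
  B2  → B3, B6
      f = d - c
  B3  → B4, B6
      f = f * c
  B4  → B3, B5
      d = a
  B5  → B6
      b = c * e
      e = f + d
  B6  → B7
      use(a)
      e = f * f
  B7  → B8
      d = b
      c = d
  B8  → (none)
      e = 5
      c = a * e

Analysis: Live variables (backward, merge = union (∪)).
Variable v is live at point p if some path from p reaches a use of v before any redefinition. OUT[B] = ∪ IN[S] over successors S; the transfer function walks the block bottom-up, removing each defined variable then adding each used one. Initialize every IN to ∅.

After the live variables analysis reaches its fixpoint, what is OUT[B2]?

Answer: {a, b, c, e, f}

Derivation:
Fixpoint table:
  B0:   IN={c, d, e, f}   OUT={b, c, d, e, f}
  B1:   IN={b, c, d, e, f}   OUT={a, b, c, d, e, f}
  B2:   IN={a, b, c, d, e}   OUT={a, b, c, e, f}
  B3:   IN={a, b, c, e, f}   OUT={a, b, c, e, f}
  B4:   IN={a, b, c, e, f}   OUT={a, b, c, d, e, f}
  B5:   IN={a, c, d, e, f}   OUT={a, b, f}
  B6:   IN={a, b, f}   OUT={a, b}
  B7:   IN={a, b}   OUT={a}
  B8:   IN={a}   OUT={}

Merge at B2: OUT[B2] = IN[B3] ⊔ IN[B6] = {a, b, c, e, f}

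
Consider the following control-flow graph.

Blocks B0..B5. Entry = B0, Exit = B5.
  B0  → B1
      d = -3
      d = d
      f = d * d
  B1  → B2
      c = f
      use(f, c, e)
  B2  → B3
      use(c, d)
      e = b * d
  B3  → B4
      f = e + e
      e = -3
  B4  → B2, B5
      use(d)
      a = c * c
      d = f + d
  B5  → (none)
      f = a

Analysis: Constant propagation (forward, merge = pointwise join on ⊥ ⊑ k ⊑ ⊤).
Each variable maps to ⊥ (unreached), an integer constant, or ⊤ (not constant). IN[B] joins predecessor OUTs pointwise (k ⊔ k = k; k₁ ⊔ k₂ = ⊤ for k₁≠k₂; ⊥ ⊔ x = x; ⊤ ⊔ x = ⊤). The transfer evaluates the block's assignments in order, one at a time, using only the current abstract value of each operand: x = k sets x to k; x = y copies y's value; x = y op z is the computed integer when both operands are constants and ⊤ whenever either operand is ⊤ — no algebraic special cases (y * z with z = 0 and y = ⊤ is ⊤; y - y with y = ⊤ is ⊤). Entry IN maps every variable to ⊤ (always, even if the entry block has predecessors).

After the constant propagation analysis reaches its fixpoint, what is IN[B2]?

Per-block solution:
  B0:   IN=(all ⊤)   OUT={d:-3, f:9; rest ⊤}
  B1:   IN={d:-3, f:9; rest ⊤}   OUT={c:9, d:-3, f:9; rest ⊤}
  B2:   IN={c:9; rest ⊤}   OUT={c:9; rest ⊤}
  B3:   IN={c:9; rest ⊤}   OUT={c:9, e:-3; rest ⊤}
  B4:   IN={c:9, e:-3; rest ⊤}   OUT={a:81, c:9, e:-3; rest ⊤}
  B5:   IN={a:81, c:9, e:-3; rest ⊤}   OUT={a:81, c:9, e:-3, f:81; rest ⊤}

Merge at B2: IN[B2] = OUT[B1] ⊔ OUT[B4] = {a: ⊤, b: ⊤, c: 9, d: ⊤, e: ⊤, f: ⊤}

Answer: {a: ⊤, b: ⊤, c: 9, d: ⊤, e: ⊤, f: ⊤}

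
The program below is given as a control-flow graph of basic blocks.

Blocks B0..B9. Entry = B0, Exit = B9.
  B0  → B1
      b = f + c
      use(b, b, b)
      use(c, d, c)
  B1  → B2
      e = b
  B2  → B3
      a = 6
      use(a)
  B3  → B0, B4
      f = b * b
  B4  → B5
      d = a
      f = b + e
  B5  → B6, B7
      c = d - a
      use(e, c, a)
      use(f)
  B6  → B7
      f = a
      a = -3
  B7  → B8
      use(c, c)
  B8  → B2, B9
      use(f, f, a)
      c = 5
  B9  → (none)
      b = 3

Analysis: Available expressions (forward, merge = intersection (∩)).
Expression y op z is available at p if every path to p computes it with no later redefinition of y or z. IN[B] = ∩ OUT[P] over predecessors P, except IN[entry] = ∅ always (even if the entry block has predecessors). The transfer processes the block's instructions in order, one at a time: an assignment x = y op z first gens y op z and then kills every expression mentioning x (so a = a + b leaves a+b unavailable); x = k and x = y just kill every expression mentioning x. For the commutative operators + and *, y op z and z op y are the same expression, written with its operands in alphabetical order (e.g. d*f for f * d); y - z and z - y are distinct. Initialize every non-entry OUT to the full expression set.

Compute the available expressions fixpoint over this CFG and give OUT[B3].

Fixpoint table:
  B0: | IN={} | OUT={c+f}
  B1: | IN={c+f} | OUT={c+f}
  B2: | IN={} | OUT={}
  B3: | IN={} | OUT={b*b}
  B4: | IN={b*b} | OUT={b*b, b+e}
  B5: | IN={b*b, b+e} | OUT={b*b, b+e, d-a}
  B6: | IN={b*b, b+e, d-a} | OUT={b*b, b+e}
  B7: | IN={b*b, b+e} | OUT={b*b, b+e}
  B8: | IN={b*b, b+e} | OUT={b*b, b+e}
  B9: | IN={b*b, b+e} | OUT={}

Merge at B3: IN[B3] = OUT[B2] = {}
Applying B3's transfer function to that IN value gives OUT[B3] (row B3 above).

Answer: {b*b}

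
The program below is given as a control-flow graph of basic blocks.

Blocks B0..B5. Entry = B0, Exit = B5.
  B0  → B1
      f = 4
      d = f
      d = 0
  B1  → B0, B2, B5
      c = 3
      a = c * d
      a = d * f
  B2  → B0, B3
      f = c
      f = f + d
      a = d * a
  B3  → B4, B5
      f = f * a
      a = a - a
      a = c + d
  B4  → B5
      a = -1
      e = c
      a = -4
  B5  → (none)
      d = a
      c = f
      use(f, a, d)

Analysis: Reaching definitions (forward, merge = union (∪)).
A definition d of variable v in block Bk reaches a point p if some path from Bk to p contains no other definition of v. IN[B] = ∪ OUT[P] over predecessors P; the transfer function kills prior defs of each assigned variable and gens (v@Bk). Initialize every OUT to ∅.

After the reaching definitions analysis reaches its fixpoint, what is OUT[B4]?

Answer: {a@B4, c@B1, d@B0, e@B4, f@B3}

Working:
Fixpoint table:
  B0:  IN={a@B1, a@B2, c@B1, d@B0, f@B0, f@B2}  OUT={a@B1, a@B2, c@B1, d@B0, f@B0}
  B1:  IN={a@B1, a@B2, c@B1, d@B0, f@B0}  OUT={a@B1, c@B1, d@B0, f@B0}
  B2:  IN={a@B1, c@B1, d@B0, f@B0}  OUT={a@B2, c@B1, d@B0, f@B2}
  B3:  IN={a@B2, c@B1, d@B0, f@B2}  OUT={a@B3, c@B1, d@B0, f@B3}
  B4:  IN={a@B3, c@B1, d@B0, f@B3}  OUT={a@B4, c@B1, d@B0, e@B4, f@B3}
  B5:  IN={a@B1, a@B3, a@B4, c@B1, d@B0, e@B4, f@B0, f@B3}  OUT={a@B1, a@B3, a@B4, c@B5, d@B5, e@B4, f@B0, f@B3}

Merge at B4: IN[B4] = OUT[B3] = {a@B3, c@B1, d@B0, f@B3}
Applying B4's transfer function to that IN value gives OUT[B4] (row B4 above).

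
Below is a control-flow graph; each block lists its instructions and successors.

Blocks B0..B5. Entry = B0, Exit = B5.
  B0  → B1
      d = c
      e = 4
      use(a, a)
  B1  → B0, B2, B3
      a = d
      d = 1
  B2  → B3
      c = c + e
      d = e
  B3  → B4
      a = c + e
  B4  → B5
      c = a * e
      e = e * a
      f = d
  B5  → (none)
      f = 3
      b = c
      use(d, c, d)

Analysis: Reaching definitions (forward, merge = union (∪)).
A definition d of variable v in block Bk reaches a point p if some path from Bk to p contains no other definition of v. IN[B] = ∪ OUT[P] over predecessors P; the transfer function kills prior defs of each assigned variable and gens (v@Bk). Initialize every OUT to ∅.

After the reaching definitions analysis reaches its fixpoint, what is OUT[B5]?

Answer: {a@B3, b@B5, c@B4, d@B1, d@B2, e@B4, f@B5}

Trace:
Fixpoint table:
  B0:   IN={a@B1, d@B1, e@B0}   OUT={a@B1, d@B0, e@B0}
  B1:   IN={a@B1, d@B0, e@B0}   OUT={a@B1, d@B1, e@B0}
  B2:   IN={a@B1, d@B1, e@B0}   OUT={a@B1, c@B2, d@B2, e@B0}
  B3:   IN={a@B1, c@B2, d@B1, d@B2, e@B0}   OUT={a@B3, c@B2, d@B1, d@B2, e@B0}
  B4:   IN={a@B3, c@B2, d@B1, d@B2, e@B0}   OUT={a@B3, c@B4, d@B1, d@B2, e@B4, f@B4}
  B5:   IN={a@B3, c@B4, d@B1, d@B2, e@B4, f@B4}   OUT={a@B3, b@B5, c@B4, d@B1, d@B2, e@B4, f@B5}

Merge at B5: IN[B5] = OUT[B4] = {a@B3, c@B4, d@B1, d@B2, e@B4, f@B4}
Applying B5's transfer function to that IN value gives OUT[B5] (row B5 above).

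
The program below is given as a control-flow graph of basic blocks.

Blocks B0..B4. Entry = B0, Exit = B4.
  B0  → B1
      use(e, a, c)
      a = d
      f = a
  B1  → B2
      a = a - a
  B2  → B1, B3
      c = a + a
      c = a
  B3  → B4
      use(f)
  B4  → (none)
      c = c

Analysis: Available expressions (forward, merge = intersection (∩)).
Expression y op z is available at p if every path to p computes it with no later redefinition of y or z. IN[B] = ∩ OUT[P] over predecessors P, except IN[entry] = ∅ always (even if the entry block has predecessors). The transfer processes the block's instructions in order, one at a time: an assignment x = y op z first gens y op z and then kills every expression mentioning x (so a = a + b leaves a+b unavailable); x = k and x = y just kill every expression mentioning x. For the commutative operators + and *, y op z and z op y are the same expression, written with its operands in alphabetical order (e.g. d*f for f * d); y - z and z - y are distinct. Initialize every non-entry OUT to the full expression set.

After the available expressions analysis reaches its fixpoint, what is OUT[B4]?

Fixpoint table:
  B0:   IN={}   OUT={}
  B1:   IN={}   OUT={}
  B2:   IN={}   OUT={a+a}
  B3:   IN={a+a}   OUT={a+a}
  B4:   IN={a+a}   OUT={a+a}

Merge at B4: IN[B4] = OUT[B3] = {a+a}
Applying B4's transfer function to that IN value gives OUT[B4] (row B4 above).

Answer: {a+a}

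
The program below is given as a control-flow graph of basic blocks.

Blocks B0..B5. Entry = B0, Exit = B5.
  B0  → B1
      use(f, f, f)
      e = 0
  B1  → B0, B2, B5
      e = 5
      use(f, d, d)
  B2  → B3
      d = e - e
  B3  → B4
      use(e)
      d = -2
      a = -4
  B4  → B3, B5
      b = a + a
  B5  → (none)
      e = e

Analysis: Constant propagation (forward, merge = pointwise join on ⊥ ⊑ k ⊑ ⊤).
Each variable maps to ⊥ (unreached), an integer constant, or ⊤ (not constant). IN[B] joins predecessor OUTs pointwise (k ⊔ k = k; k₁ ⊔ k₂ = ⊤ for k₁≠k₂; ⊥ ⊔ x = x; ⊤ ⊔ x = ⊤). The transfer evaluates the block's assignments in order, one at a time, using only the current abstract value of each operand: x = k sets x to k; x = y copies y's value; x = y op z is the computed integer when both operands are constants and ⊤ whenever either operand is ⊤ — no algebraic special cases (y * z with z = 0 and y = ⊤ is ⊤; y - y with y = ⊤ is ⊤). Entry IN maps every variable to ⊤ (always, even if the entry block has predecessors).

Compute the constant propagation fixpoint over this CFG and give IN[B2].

Answer: {a: ⊤, b: ⊤, c: ⊤, d: ⊤, e: 5, f: ⊤}

Trace:
Fixpoint table:
  B0: | IN=(all ⊤) | OUT={e:0; rest ⊤}
  B1: | IN={e:0; rest ⊤} | OUT={e:5; rest ⊤}
  B2: | IN={e:5; rest ⊤} | OUT={d:0, e:5; rest ⊤}
  B3: | IN={e:5; rest ⊤} | OUT={a:-4, d:-2, e:5; rest ⊤}
  B4: | IN={a:-4, d:-2, e:5; rest ⊤} | OUT={a:-4, b:-8, d:-2, e:5; rest ⊤}
  B5: | IN={e:5; rest ⊤} | OUT={e:5; rest ⊤}

Merge at B2: IN[B2] = OUT[B1] = {a: ⊤, b: ⊤, c: ⊤, d: ⊤, e: 5, f: ⊤}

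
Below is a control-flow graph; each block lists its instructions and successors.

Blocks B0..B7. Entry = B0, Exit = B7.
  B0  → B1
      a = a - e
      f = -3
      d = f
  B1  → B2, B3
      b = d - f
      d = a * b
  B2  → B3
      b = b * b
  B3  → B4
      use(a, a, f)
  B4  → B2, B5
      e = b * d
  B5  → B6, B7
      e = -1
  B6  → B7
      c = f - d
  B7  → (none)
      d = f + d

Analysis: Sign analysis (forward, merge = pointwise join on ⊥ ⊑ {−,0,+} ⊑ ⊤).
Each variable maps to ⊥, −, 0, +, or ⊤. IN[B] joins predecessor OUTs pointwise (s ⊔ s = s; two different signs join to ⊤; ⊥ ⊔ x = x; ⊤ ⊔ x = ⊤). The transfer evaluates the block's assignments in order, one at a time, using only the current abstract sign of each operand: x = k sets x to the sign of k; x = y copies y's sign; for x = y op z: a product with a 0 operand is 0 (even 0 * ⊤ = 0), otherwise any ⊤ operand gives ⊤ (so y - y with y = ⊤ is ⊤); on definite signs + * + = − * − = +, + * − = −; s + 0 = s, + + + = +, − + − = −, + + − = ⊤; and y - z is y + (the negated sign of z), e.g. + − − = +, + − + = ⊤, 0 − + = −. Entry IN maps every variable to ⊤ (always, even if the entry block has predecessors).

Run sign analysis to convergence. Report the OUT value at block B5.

Answer: {a: ⊤, b: ⊤, c: ⊤, d: ⊤, e: -, f: -}

Derivation:
Per-block solution:
  B0: | IN=(all ⊤) | OUT={d:-, f:-; rest ⊤}
  B1: | IN={d:-, f:-; rest ⊤} | OUT={f:-; rest ⊤}
  B2: | IN={f:-; rest ⊤} | OUT={f:-; rest ⊤}
  B3: | IN={f:-; rest ⊤} | OUT={f:-; rest ⊤}
  B4: | IN={f:-; rest ⊤} | OUT={f:-; rest ⊤}
  B5: | IN={f:-; rest ⊤} | OUT={e:-, f:-; rest ⊤}
  B6: | IN={e:-, f:-; rest ⊤} | OUT={e:-, f:-; rest ⊤}
  B7: | IN={e:-, f:-; rest ⊤} | OUT={e:-, f:-; rest ⊤}

Merge at B5: IN[B5] = OUT[B4] = {a: ⊤, b: ⊤, c: ⊤, d: ⊤, e: ⊤, f: -}
Applying B5's transfer function to that IN value gives OUT[B5] (row B5 above).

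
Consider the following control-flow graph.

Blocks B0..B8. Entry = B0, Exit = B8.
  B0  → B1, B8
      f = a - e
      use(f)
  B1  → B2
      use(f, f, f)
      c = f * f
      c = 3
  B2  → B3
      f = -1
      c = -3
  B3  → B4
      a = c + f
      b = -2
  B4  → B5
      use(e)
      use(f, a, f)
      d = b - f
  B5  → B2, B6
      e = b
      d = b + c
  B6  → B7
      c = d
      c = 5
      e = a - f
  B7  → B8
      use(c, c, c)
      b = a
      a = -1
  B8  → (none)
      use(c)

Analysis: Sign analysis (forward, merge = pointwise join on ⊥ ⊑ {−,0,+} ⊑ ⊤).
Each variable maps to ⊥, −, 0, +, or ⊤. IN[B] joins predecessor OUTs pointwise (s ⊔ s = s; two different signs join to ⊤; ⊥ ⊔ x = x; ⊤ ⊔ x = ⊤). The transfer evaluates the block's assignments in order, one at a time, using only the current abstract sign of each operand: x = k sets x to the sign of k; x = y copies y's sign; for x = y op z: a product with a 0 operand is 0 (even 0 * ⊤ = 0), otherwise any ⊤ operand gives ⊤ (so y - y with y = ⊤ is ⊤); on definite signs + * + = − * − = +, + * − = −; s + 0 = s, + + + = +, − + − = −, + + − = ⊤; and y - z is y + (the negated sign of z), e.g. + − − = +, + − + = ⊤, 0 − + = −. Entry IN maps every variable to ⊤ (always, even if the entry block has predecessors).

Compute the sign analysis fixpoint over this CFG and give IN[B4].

Converged values:
  B0:   IN=(all ⊤)   OUT=(all ⊤)
  B1:   IN=(all ⊤)   OUT={c:+; rest ⊤}
  B2:   IN=(all ⊤)   OUT={c:-, f:-; rest ⊤}
  B3:   IN={c:-, f:-; rest ⊤}   OUT={a:-, b:-, c:-, f:-; rest ⊤}
  B4:   IN={a:-, b:-, c:-, f:-; rest ⊤}   OUT={a:-, b:-, c:-, f:-; rest ⊤}
  B5:   IN={a:-, b:-, c:-, f:-; rest ⊤}   OUT={a:-, b:-, c:-, d:-, e:-, f:-; rest ⊤}
  B6:   IN={a:-, b:-, c:-, d:-, e:-, f:-; rest ⊤}   OUT={a:-, b:-, c:+, d:-, f:-; rest ⊤}
  B7:   IN={a:-, b:-, c:+, d:-, f:-; rest ⊤}   OUT={a:-, b:-, c:+, d:-, f:-; rest ⊤}
  B8:   IN=(all ⊤)   OUT=(all ⊤)

Merge at B4: IN[B4] = OUT[B3] = {a: -, b: -, c: -, d: ⊤, e: ⊤, f: -}

Answer: {a: -, b: -, c: -, d: ⊤, e: ⊤, f: -}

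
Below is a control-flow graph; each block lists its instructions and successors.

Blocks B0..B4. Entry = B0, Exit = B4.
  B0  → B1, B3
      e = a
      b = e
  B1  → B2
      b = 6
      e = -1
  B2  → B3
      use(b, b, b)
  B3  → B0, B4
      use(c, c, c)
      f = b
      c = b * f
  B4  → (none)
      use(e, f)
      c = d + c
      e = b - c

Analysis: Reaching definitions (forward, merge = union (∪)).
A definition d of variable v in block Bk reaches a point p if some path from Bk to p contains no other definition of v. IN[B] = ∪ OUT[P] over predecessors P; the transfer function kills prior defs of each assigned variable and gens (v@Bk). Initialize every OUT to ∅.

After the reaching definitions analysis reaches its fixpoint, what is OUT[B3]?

Per-block solution:
  B0: | IN={b@B0, b@B1, c@B3, e@B0, e@B1, f@B3} | OUT={b@B0, c@B3, e@B0, f@B3}
  B1: | IN={b@B0, c@B3, e@B0, f@B3} | OUT={b@B1, c@B3, e@B1, f@B3}
  B2: | IN={b@B1, c@B3, e@B1, f@B3} | OUT={b@B1, c@B3, e@B1, f@B3}
  B3: | IN={b@B0, b@B1, c@B3, e@B0, e@B1, f@B3} | OUT={b@B0, b@B1, c@B3, e@B0, e@B1, f@B3}
  B4: | IN={b@B0, b@B1, c@B3, e@B0, e@B1, f@B3} | OUT={b@B0, b@B1, c@B4, e@B4, f@B3}

Merge at B3: IN[B3] = OUT[B0] ⊔ OUT[B2] = {b@B0, b@B1, c@B3, e@B0, e@B1, f@B3}
Applying B3's transfer function to that IN value gives OUT[B3] (row B3 above).

Answer: {b@B0, b@B1, c@B3, e@B0, e@B1, f@B3}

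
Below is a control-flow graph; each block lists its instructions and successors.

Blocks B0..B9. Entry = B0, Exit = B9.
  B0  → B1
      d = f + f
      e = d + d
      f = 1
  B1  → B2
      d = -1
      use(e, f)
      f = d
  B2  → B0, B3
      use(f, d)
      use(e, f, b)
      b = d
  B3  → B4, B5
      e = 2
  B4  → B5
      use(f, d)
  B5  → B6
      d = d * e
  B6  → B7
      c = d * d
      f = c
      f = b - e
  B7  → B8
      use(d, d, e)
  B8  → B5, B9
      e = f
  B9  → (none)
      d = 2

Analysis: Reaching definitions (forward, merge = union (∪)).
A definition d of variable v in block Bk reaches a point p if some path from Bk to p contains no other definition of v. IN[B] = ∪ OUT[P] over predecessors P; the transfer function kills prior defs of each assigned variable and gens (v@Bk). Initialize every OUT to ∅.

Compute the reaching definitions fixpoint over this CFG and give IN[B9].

Converged values:
  B0: | IN={b@B2, d@B1, e@B0, f@B1} | OUT={b@B2, d@B0, e@B0, f@B0}
  B1: | IN={b@B2, d@B0, e@B0, f@B0} | OUT={b@B2, d@B1, e@B0, f@B1}
  B2: | IN={b@B2, d@B1, e@B0, f@B1} | OUT={b@B2, d@B1, e@B0, f@B1}
  B3: | IN={b@B2, d@B1, e@B0, f@B1} | OUT={b@B2, d@B1, e@B3, f@B1}
  B4: | IN={b@B2, d@B1, e@B3, f@B1} | OUT={b@B2, d@B1, e@B3, f@B1}
  B5: | IN={b@B2, c@B6, d@B1, d@B5, e@B3, e@B8, f@B1, f@B6} | OUT={b@B2, c@B6, d@B5, e@B3, e@B8, f@B1, f@B6}
  B6: | IN={b@B2, c@B6, d@B5, e@B3, e@B8, f@B1, f@B6} | OUT={b@B2, c@B6, d@B5, e@B3, e@B8, f@B6}
  B7: | IN={b@B2, c@B6, d@B5, e@B3, e@B8, f@B6} | OUT={b@B2, c@B6, d@B5, e@B3, e@B8, f@B6}
  B8: | IN={b@B2, c@B6, d@B5, e@B3, e@B8, f@B6} | OUT={b@B2, c@B6, d@B5, e@B8, f@B6}
  B9: | IN={b@B2, c@B6, d@B5, e@B8, f@B6} | OUT={b@B2, c@B6, d@B9, e@B8, f@B6}

Merge at B9: IN[B9] = OUT[B8] = {b@B2, c@B6, d@B5, e@B8, f@B6}

Answer: {b@B2, c@B6, d@B5, e@B8, f@B6}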